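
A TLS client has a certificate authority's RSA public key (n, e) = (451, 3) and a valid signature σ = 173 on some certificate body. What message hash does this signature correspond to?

237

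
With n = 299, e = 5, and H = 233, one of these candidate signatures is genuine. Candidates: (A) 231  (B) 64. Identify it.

B

Candidate A: 231^5 mod 299 = 277
Candidate B: 64^5 mod 299 = 233
  → matches H = 233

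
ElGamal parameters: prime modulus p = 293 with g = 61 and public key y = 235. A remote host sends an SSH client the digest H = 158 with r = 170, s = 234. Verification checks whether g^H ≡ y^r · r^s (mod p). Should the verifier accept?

Left side g^H mod p:
61^2 = 3721 ≡ 205
61^4 ≡ 205^2 = 42025 ≡ 126
61^8 ≡ 126^2 = 15876 ≡ 54
61^16 ≡ 54^2 = 2916 ≡ 279
61^32 ≡ 279^2 = 77841 ≡ 196
61^64 ≡ 196^2 = 38416 ≡ 33
61^128 ≡ 33^2 = 1089 ≡ 210
158 = 128 + 16 + 8 + 4 + 2, so 61^158 ≡ 210·279·54·126·205 ≡ 65 (mod 293)
Right side y^r · r^s mod p:
235^2 = 55225 ≡ 141
235^4 ≡ 141^2 = 19881 ≡ 250
235^8 ≡ 250^2 = 62500 ≡ 91
235^16 ≡ 91^2 = 8281 ≡ 77
235^32 ≡ 77^2 = 5929 ≡ 69
235^64 ≡ 69^2 = 4761 ≡ 73
235^128 ≡ 73^2 = 5329 ≡ 55
170 = 128 + 32 + 8 + 2, so 235^170 ≡ 55·69·91·141 ≡ 268 (mod 293)
170^2 = 28900 ≡ 186
170^4 ≡ 186^2 = 34596 ≡ 22
170^8 ≡ 22^2 = 484 ≡ 191
170^16 ≡ 191^2 = 36481 ≡ 149
170^32 ≡ 149^2 = 22201 ≡ 226
170^64 ≡ 226^2 = 51076 ≡ 94
170^128 ≡ 94^2 = 8836 ≡ 46
234 = 128 + 64 + 32 + 8 + 2, so 170^234 ≡ 46·94·226·191·186 ≡ 56 (mod 293)
268·56 = 15008 ≡ 65 (mod 293)
65 ≡ 65 (mod 293), so the signature is genuine.

accept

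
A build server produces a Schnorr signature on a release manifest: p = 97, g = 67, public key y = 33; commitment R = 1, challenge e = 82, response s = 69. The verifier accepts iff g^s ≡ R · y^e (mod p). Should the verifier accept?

reject

g^s mod p:
67^2 = 4489 ≡ 27
67^4 ≡ 27^2 = 729 ≡ 50
67^8 ≡ 50^2 = 2500 ≡ 75
67^16 ≡ 75^2 = 5625 ≡ 96
67^32 ≡ 96^2 = 9216 ≡ 1
67^64 ≡ 1^2 = 1
69 = 64 + 4 + 1, so 67^69 ≡ 1·50·67 ≡ 52 (mod 97)
R · y^e mod p:
33^2 = 1089 ≡ 22
33^4 ≡ 22^2 = 484 ≡ 96
33^8 ≡ 96^2 = 9216 ≡ 1
33^16 ≡ 1^2 = 1
33^32 ≡ 1^2 = 1
33^64 ≡ 1^2 = 1
82 = 64 + 16 + 2, so 33^82 ≡ 1·1·22 ≡ 22 (mod 97)
1·22 = 22 ≡ 22 (mod 97)
52 ≠ 22; the check fails.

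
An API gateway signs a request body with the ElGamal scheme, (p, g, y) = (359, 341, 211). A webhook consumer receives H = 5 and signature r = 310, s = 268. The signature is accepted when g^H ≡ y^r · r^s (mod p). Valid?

no

Left side g^H mod p:
341^2 = 116281 ≡ 324
341^4 ≡ 324^2 = 104976 ≡ 148
5 = 4 + 1, so 341^5 ≡ 148·341 ≡ 208 (mod 359)
Right side y^r · r^s mod p:
211^2 = 44521 ≡ 5
211^4 ≡ 5^2 = 25
211^8 ≡ 25^2 = 625 ≡ 266
211^16 ≡ 266^2 = 70756 ≡ 33
211^32 ≡ 33^2 = 1089 ≡ 12
211^64 ≡ 12^2 = 144
211^128 ≡ 144^2 = 20736 ≡ 273
211^256 ≡ 273^2 = 74529 ≡ 216
310 = 256 + 32 + 16 + 4 + 2, so 211^310 ≡ 216·12·33·25·5 ≡ 262 (mod 359)
310^2 = 96100 ≡ 247
310^4 ≡ 247^2 = 61009 ≡ 338
310^8 ≡ 338^2 = 114244 ≡ 82
310^16 ≡ 82^2 = 6724 ≡ 262
310^32 ≡ 262^2 = 68644 ≡ 75
310^64 ≡ 75^2 = 5625 ≡ 240
310^128 ≡ 240^2 = 57600 ≡ 160
310^256 ≡ 160^2 = 25600 ≡ 111
268 = 256 + 8 + 4, so 310^268 ≡ 111·82·338 ≡ 205 (mod 359)
262·205 = 53710 ≡ 219 (mod 359)
208 ≠ 219, so verification fails.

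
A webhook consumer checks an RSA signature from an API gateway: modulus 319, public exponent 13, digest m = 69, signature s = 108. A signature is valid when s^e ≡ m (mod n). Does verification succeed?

s^2 ≡ 108^2 = 11664 ≡ 180
s^4 ≡ 180^2 = 32400 ≡ 181
s^8 ≡ 181^2 = 32761 ≡ 223
13 = 8 + 4 + 1, so s^13 ≡ 223·181·108 ≡ 69 (mod 319)
69 = m, so the signature checks out.

passes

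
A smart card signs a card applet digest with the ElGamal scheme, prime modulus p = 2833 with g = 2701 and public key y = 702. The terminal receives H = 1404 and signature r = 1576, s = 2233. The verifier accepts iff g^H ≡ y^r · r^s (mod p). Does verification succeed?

fails

Left side g^H mod p:
2701^2 = 7295401 ≡ 426
2701^4 ≡ 426^2 = 181476 ≡ 164
2701^8 ≡ 164^2 = 26896 ≡ 1399
2701^16 ≡ 1399^2 = 1957201 ≡ 2431
2701^32 ≡ 2431^2 = 5909761 ≡ 123
2701^64 ≡ 123^2 = 15129 ≡ 964
2701^128 ≡ 964^2 = 929296 ≡ 72
2701^256 ≡ 72^2 = 5184 ≡ 2351
2701^512 ≡ 2351^2 = 5527201 ≡ 18
2701^1024 ≡ 18^2 = 324
1404 = 1024 + 256 + 64 + 32 + 16 + 8 + 4, so 2701^1404 ≡ 324·2351·964·123·2431·1399·164 ≡ 536 (mod 2833)
Right side y^r · r^s mod p:
702^2 = 492804 ≡ 2695
702^4 ≡ 2695^2 = 7263025 ≡ 2046
702^8 ≡ 2046^2 = 4186116 ≡ 1775
702^16 ≡ 1775^2 = 3150625 ≡ 329
702^32 ≡ 329^2 = 108241 ≡ 587
702^64 ≡ 587^2 = 344569 ≡ 1776
702^128 ≡ 1776^2 = 3154176 ≡ 1047
702^256 ≡ 1047^2 = 1096209 ≡ 2671
702^512 ≡ 2671^2 = 7134241 ≡ 747
702^1024 ≡ 747^2 = 558009 ≡ 2741
1576 = 1024 + 512 + 32 + 8, so 702^1576 ≡ 2741·747·587·1775 ≡ 2661 (mod 2833)
1576^2 = 2483776 ≡ 2068
1576^4 ≡ 2068^2 = 4276624 ≡ 1627
1576^8 ≡ 1627^2 = 2647129 ≡ 1107
1576^16 ≡ 1107^2 = 1225449 ≡ 1593
1576^32 ≡ 1593^2 = 2537649 ≡ 2114
1576^64 ≡ 2114^2 = 4468996 ≡ 1355
1576^128 ≡ 1355^2 = 1836025 ≡ 241
1576^256 ≡ 241^2 = 58081 ≡ 1421
1576^512 ≡ 1421^2 = 2019241 ≡ 2145
1576^1024 ≡ 2145^2 = 4601025 ≡ 233
1576^2048 ≡ 233^2 = 54289 ≡ 462
2233 = 2048 + 128 + 32 + 16 + 8 + 1, so 1576^2233 ≡ 462·241·2114·1593·1107·1576 ≡ 1631 (mod 2833)
2661·1631 = 4340091 ≡ 2768 (mod 2833)
536 ≠ 2768, so verification fails.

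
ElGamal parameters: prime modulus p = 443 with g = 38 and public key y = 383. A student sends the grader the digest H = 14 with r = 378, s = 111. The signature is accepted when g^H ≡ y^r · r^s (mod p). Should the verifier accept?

reject

Left side g^H mod p:
38^2 = 1444 ≡ 115
38^4 ≡ 115^2 = 13225 ≡ 378
38^8 ≡ 378^2 = 142884 ≡ 238
14 = 8 + 4 + 2, so 38^14 ≡ 238·378·115 ≡ 38 (mod 443)
Right side y^r · r^s mod p:
383^2 = 146689 ≡ 56
383^4 ≡ 56^2 = 3136 ≡ 35
383^8 ≡ 35^2 = 1225 ≡ 339
383^16 ≡ 339^2 = 114921 ≡ 184
383^32 ≡ 184^2 = 33856 ≡ 188
383^64 ≡ 188^2 = 35344 ≡ 347
383^128 ≡ 347^2 = 120409 ≡ 356
383^256 ≡ 356^2 = 126736 ≡ 38
378 = 256 + 64 + 32 + 16 + 8 + 2, so 383^378 ≡ 38·347·188·184·339·56 ≡ 383 (mod 443)
378^2 = 142884 ≡ 238
378^4 ≡ 238^2 = 56644 ≡ 383
378^8 ≡ 383^2 = 146689 ≡ 56
378^16 ≡ 56^2 = 3136 ≡ 35
378^32 ≡ 35^2 = 1225 ≡ 339
378^64 ≡ 339^2 = 114921 ≡ 184
111 = 64 + 32 + 8 + 4 + 2 + 1, so 378^111 ≡ 184·339·56·383·238·378 ≡ 115 (mod 443)
383·115 = 44045 ≡ 188 (mod 443)
38 ≠ 188, so verification fails.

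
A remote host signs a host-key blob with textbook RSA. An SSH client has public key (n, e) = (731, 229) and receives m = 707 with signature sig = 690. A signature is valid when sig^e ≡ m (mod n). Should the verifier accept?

reject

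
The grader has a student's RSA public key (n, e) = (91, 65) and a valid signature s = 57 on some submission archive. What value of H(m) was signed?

s^65 mod 91 = 57

57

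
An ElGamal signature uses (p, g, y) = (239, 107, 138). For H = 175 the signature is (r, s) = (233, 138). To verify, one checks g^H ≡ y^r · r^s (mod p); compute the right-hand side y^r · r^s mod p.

199

Squares mod 239: 138^1≡138, 138^2≡163, 138^4≡40, 138^8≡166, 138^16≡71, 138^32≡22, 138^64≡6, 138^128≡36
233 = 128 + 64 + 32 + 8 + 1, so 138^233 ≡ 36·6·22·166·138 ≡ 52 (mod 239)
Squares mod 239: 233^1≡233, 233^2≡36, 233^4≡101, 233^8≡163, 233^16≡40, 233^32≡166, 233^64≡71, 233^128≡22
138 = 128 + 8 + 2, so 233^138 ≡ 22·163·36 ≡ 36 (mod 239)
y^r · r^s ≡ 52·36 = 1872 ≡ 199 (mod 239)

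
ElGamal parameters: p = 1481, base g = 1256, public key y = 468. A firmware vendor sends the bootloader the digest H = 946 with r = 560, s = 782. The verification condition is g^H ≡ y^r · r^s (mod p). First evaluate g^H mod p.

844

Squares mod 1481: 1256^1≡1256, 1256^2≡271, 1256^4≡872, 1256^8≡631, 1256^16≡1253, 1256^32≡149, 1256^64≡1467, 1256^128≡196, 1256^256≡1391, 1256^512≡695
946 = 512 + 256 + 128 + 32 + 16 + 2, so 1256^946 ≡ 695·1391·196·149·1253·271 ≡ 844 (mod 1481)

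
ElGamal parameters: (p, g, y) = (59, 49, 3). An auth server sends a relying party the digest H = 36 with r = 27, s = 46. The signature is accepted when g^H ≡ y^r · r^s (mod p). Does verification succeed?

fails

Left side g^H mod p:
Squares mod 59: 49^1≡49, 49^2≡41, 49^4≡29, 49^8≡15, 49^16≡48, 49^32≡3
36 = 32 + 4, so 49^36 ≡ 3·29 ≡ 28 (mod 59)
Right side y^r · r^s mod p:
Squares mod 59: 3^1≡3, 3^2≡9, 3^4≡22, 3^8≡12, 3^16≡26
27 = 16 + 8 + 2 + 1, so 3^27 ≡ 26·12·9·3 ≡ 46 (mod 59)
Squares mod 59: 27^1≡27, 27^2≡21, 27^4≡28, 27^8≡17, 27^16≡53, 27^32≡36
46 = 32 + 8 + 4 + 2, so 27^46 ≡ 36·17·28·21 ≡ 15 (mod 59)
46·15 = 690 ≡ 41 (mod 59)
28 ≠ 41, so verification fails.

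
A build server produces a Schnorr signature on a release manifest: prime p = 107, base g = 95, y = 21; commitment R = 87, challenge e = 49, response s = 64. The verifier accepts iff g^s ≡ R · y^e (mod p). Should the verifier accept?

g^s mod p:
95^2 = 9025 ≡ 37
95^4 ≡ 37^2 = 1369 ≡ 85
95^8 ≡ 85^2 = 7225 ≡ 56
95^16 ≡ 56^2 = 3136 ≡ 33
95^32 ≡ 33^2 = 1089 ≡ 19
95^64 ≡ 19^2 = 361 ≡ 40
R · y^e mod p:
21^2 = 441 ≡ 13
21^4 ≡ 13^2 = 169 ≡ 62
21^8 ≡ 62^2 = 3844 ≡ 99
21^16 ≡ 99^2 = 9801 ≡ 64
21^32 ≡ 64^2 = 4096 ≡ 30
49 = 32 + 16 + 1, so 21^49 ≡ 30·64·21 ≡ 88 (mod 107)
87·88 = 7656 ≡ 59 (mod 107)
40 ≠ 59; the check fails.

reject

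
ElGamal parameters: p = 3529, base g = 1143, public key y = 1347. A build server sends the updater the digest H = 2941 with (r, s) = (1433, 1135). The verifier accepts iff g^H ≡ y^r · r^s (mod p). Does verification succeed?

Left side g^H mod p:
1143^2 = 1306449 ≡ 719
1143^4 ≡ 719^2 = 516961 ≡ 1727
1143^8 ≡ 1727^2 = 2982529 ≡ 524
1143^16 ≡ 524^2 = 274576 ≡ 2843
1143^32 ≡ 2843^2 = 8082649 ≡ 1239
1143^64 ≡ 1239^2 = 1535121 ≡ 6
1143^128 ≡ 6^2 = 36
1143^256 ≡ 36^2 = 1296
1143^512 ≡ 1296^2 = 1679616 ≡ 3341
1143^1024 ≡ 3341^2 = 11162281 ≡ 54
1143^2048 ≡ 54^2 = 2916
2941 = 2048 + 512 + 256 + 64 + 32 + 16 + 8 + 4 + 1, so 1143^2941 ≡ 2916·3341·1296·6·1239·2843·524·1727·1143 ≡ 359 (mod 3529)
Right side y^r · r^s mod p:
1347^2 = 1814409 ≡ 503
1347^4 ≡ 503^2 = 253009 ≡ 2450
1347^8 ≡ 2450^2 = 6002500 ≡ 3200
1347^16 ≡ 3200^2 = 10240000 ≡ 2371
1347^32 ≡ 2371^2 = 5621641 ≡ 3473
1347^64 ≡ 3473^2 = 12061729 ≡ 3136
1347^128 ≡ 3136^2 = 9834496 ≡ 2702
1347^256 ≡ 2702^2 = 7300804 ≡ 2832
1347^512 ≡ 2832^2 = 8020224 ≡ 2336
1347^1024 ≡ 2336^2 = 5456896 ≡ 1062
1433 = 1024 + 256 + 128 + 16 + 8 + 1, so 1347^1433 ≡ 1062·2832·2702·2371·3200·1347 ≡ 3384 (mod 3529)
1433^2 = 2053489 ≡ 3140
1433^4 ≡ 3140^2 = 9859600 ≡ 3103
1433^8 ≡ 3103^2 = 9628609 ≡ 1497
1433^16 ≡ 1497^2 = 2241009 ≡ 94
1433^32 ≡ 94^2 = 8836 ≡ 1778
1433^64 ≡ 1778^2 = 3161284 ≡ 2829
1433^128 ≡ 2829^2 = 8003241 ≡ 2998
1433^256 ≡ 2998^2 = 8988004 ≡ 3170
1433^512 ≡ 3170^2 = 10048900 ≡ 1837
1433^1024 ≡ 1837^2 = 3374569 ≡ 845
1135 = 1024 + 64 + 32 + 8 + 4 + 2 + 1, so 1433^1135 ≡ 845·2829·1778·1497·3103·3140·1433 ≡ 752 (mod 3529)
3384·752 = 2544768 ≡ 359 (mod 3529)
359 ≡ 359 (mod 3529), so the signature is genuine.

passes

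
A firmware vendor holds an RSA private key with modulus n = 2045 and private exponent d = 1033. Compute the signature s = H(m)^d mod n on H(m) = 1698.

Squares mod 2045: (H(m))^1≡1698, (H(m))^2≡1799, (H(m))^4≡1211, (H(m))^8≡256, (H(m))^16≡96, (H(m))^32≡1036, (H(m))^64≡1716, (H(m))^128≡1901, (H(m))^256≡286, (H(m))^512≡2041, (H(m))^1024≡16
1033 = 1024 + 8 + 1, so (H(m))^1033 ≡ 16·256·1698 ≡ 2008 (mod 2045)

2008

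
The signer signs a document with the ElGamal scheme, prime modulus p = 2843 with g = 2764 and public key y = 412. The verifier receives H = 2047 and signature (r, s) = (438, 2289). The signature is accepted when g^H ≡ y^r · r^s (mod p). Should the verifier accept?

accept

Left side g^H mod p:
Squares mod 2843: 2764^1≡2764, 2764^2≡555, 2764^4≡981, 2764^8≡1427, 2764^16≡741, 2764^32≡382, 2764^64≡931, 2764^128≡2489, 2764^256≡224, 2764^512≡1845, 2764^1024≡954
2047 = 1024 + 512 + 256 + 128 + 64 + 32 + 16 + 8 + 4 + 2 + 1, so 2764^2047 ≡ 954·1845·224·2489·931·382·741·1427·981·555·2764 ≡ 1399 (mod 2843)
Right side y^r · r^s mod p:
Squares mod 2843: 412^1≡412, 412^2≡2007, 412^4≡2361, 412^8≡2041, 412^16≡686, 412^32≡1501, 412^64≡1345, 412^128≡877, 412^256≡1519
438 = 256 + 128 + 32 + 16 + 4 + 2, so 412^438 ≡ 1519·877·1501·686·2361·2007 ≡ 1228 (mod 2843)
Squares mod 2843: 438^1≡438, 438^2≡1363, 438^4≡1290, 438^8≡945, 438^16≡323, 438^32≡1981, 438^64≡1021, 438^128≡1903, 438^256≡2270, 438^512≡1384, 438^1024≡2117, 438^2048≡1121
2289 = 2048 + 128 + 64 + 32 + 16 + 1, so 438^2289 ≡ 1121·1903·1021·1981·323·438 ≡ 2777 (mod 2843)
1228·2777 = 3410156 ≡ 1399 (mod 2843)
1399 ≡ 1399 (mod 2843), so the signature is genuine.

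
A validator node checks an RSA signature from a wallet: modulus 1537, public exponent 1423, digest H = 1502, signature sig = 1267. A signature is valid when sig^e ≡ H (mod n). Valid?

Squares mod 1537: sig^1≡1267, sig^2≡661, sig^4≡413, sig^8≡1499, sig^16≡1444, sig^32≡964, sig^64≡948, sig^128≡1096, sig^256≡819, sig^512≡629, sig^1024≡632
1423 = 1024 + 256 + 128 + 8 + 4 + 2 + 1, so sig^1423 ≡ 632·819·1096·1499·413·661·1267 ≡ 1502 (mod 1537)
1502 = H, so the signature checks out.

yes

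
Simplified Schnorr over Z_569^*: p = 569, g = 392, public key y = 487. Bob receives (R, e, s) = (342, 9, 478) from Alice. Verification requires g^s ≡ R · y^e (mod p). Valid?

no

g^s mod p:
392^2 = 153664 ≡ 34
392^4 ≡ 34^2 = 1156 ≡ 18
392^8 ≡ 18^2 = 324
392^16 ≡ 324^2 = 104976 ≡ 280
392^32 ≡ 280^2 = 78400 ≡ 447
392^64 ≡ 447^2 = 199809 ≡ 90
392^128 ≡ 90^2 = 8100 ≡ 134
392^256 ≡ 134^2 = 17956 ≡ 317
478 = 256 + 128 + 64 + 16 + 8 + 4 + 2, so 392^478 ≡ 317·134·90·280·324·18·34 ≡ 360 (mod 569)
R · y^e mod p:
487^2 = 237169 ≡ 465
487^4 ≡ 465^2 = 216225 ≡ 5
487^8 ≡ 5^2 = 25
9 = 8 + 1, so 487^9 ≡ 25·487 ≡ 226 (mod 569)
342·226 = 77292 ≡ 477 (mod 569)
360 ≠ 477; the check fails.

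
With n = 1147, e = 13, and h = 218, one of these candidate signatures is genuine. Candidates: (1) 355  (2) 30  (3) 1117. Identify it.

3

Candidate 1: Squares mod 1147: 355^1≡355, 355^2≡1002, 355^4≡379, 355^8≡266; 13 = 8 + 4 + 1, so 355^13 ≡ 266·379·355 ≡ 276 (mod 1147)
Candidate 2: Squares mod 1147: 30^1≡30, 30^2≡900, 30^4≡218, 30^8≡497; 13 = 8 + 4 + 1, so 30^13 ≡ 497·218·30 ≡ 929 (mod 1147)
Candidate 3: Squares mod 1147: 1117^1≡1117, 1117^2≡900, 1117^4≡218, 1117^8≡497; 13 = 8 + 4 + 1, so 1117^13 ≡ 497·218·1117 ≡ 218 (mod 1147)
  → matches h = 218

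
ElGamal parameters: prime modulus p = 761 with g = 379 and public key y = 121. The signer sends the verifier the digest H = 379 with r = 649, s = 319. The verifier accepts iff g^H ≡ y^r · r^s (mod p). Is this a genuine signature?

genuine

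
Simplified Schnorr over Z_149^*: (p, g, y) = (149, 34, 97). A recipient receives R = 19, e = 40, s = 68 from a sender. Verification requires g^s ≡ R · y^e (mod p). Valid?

g^s mod p:
34^2 = 1156 ≡ 113
34^4 ≡ 113^2 = 12769 ≡ 104
34^8 ≡ 104^2 = 10816 ≡ 88
34^16 ≡ 88^2 = 7744 ≡ 145
34^32 ≡ 145^2 = 21025 ≡ 16
34^64 ≡ 16^2 = 256 ≡ 107
68 = 64 + 4, so 34^68 ≡ 107·104 ≡ 102 (mod 149)
R · y^e mod p:
97^2 = 9409 ≡ 22
97^4 ≡ 22^2 = 484 ≡ 37
97^8 ≡ 37^2 = 1369 ≡ 28
97^16 ≡ 28^2 = 784 ≡ 39
97^32 ≡ 39^2 = 1521 ≡ 31
40 = 32 + 8, so 97^40 ≡ 31·28 ≡ 123 (mod 149)
19·123 = 2337 ≡ 102 (mod 149)
102 ≡ 102 (mod 149); signature holds.

yes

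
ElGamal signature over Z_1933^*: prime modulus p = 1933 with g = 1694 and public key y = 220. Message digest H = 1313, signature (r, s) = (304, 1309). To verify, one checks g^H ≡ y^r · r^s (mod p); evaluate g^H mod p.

1228

Squares mod 1933: 1694^1≡1694, 1694^2≡1064, 1694^4≡1291, 1694^8≡435, 1694^16≡1724, 1694^32≡1155, 1694^64≡255, 1694^128≡1236, 1694^256≡626, 1694^512≡1410, 1694^1024≡976
1313 = 1024 + 256 + 32 + 1, so 1694^1313 ≡ 976·626·1155·1694 ≡ 1228 (mod 1933)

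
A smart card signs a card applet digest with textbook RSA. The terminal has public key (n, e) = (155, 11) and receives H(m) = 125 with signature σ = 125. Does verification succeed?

passes

Squares mod 155: σ^1≡125, σ^2≡125, σ^4≡125, σ^8≡125
11 = 8 + 2 + 1, so σ^11 ≡ 125·125·125 ≡ 125 (mod 155)
125 = H(m), so the signature checks out.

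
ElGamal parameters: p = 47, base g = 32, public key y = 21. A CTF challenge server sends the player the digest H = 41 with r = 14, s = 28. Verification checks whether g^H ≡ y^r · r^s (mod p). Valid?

Left side g^H mod p:
32^2 = 1024 ≡ 37
32^4 ≡ 37^2 = 1369 ≡ 6
32^8 ≡ 6^2 = 36
32^16 ≡ 36^2 = 1296 ≡ 27
32^32 ≡ 27^2 = 729 ≡ 24
41 = 32 + 8 + 1, so 32^41 ≡ 24·36·32 ≡ 12 (mod 47)
Right side y^r · r^s mod p:
21^2 = 441 ≡ 18
21^4 ≡ 18^2 = 324 ≡ 42
21^8 ≡ 42^2 = 1764 ≡ 25
14 = 8 + 4 + 2, so 21^14 ≡ 25·42·18 ≡ 6 (mod 47)
14^2 = 196 ≡ 8
14^4 ≡ 8^2 = 64 ≡ 17
14^8 ≡ 17^2 = 289 ≡ 7
14^16 ≡ 7^2 = 49 ≡ 2
28 = 16 + 8 + 4, so 14^28 ≡ 2·7·17 ≡ 3 (mod 47)
6·3 = 18 ≡ 18 (mod 47)
12 ≠ 18, so verification fails.

no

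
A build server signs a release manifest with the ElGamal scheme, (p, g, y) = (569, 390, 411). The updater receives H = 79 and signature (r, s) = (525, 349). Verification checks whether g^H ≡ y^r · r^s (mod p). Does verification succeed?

passes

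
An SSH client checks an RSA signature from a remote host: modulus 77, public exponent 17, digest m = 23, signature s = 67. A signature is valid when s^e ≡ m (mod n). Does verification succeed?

passes

s^2 ≡ 67^2 = 4489 ≡ 23
s^4 ≡ 23^2 = 529 ≡ 67
s^8 ≡ 67^2 = 4489 ≡ 23
s^16 ≡ 23^2 = 529 ≡ 67
17 = 16 + 1, so s^17 ≡ 67·67 ≡ 23 (mod 77)
23 = m, so the signature checks out.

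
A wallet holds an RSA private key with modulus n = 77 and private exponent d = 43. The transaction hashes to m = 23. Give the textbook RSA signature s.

m^2 ≡ 23^2 = 529 ≡ 67
m^4 ≡ 67^2 = 4489 ≡ 23
m^8 ≡ 23^2 = 529 ≡ 67
m^16 ≡ 67^2 = 4489 ≡ 23
m^32 ≡ 23^2 = 529 ≡ 67
43 = 32 + 8 + 2 + 1, so m^43 ≡ 67·67·67·23 ≡ 23 (mod 77)

23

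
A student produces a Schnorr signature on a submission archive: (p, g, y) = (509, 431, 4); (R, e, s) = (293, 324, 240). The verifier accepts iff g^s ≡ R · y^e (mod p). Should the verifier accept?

accept

g^s mod p:
431^2 = 185761 ≡ 485
431^4 ≡ 485^2 = 235225 ≡ 67
431^8 ≡ 67^2 = 4489 ≡ 417
431^16 ≡ 417^2 = 173889 ≡ 320
431^32 ≡ 320^2 = 102400 ≡ 91
431^64 ≡ 91^2 = 8281 ≡ 137
431^128 ≡ 137^2 = 18769 ≡ 445
240 = 128 + 64 + 32 + 16, so 431^240 ≡ 445·137·91·320 ≡ 420 (mod 509)
R · y^e mod p:
4^2 = 16
4^4 ≡ 16^2 = 256
4^8 ≡ 256^2 = 65536 ≡ 384
4^16 ≡ 384^2 = 147456 ≡ 355
4^32 ≡ 355^2 = 126025 ≡ 302
4^64 ≡ 302^2 = 91204 ≡ 93
4^128 ≡ 93^2 = 8649 ≡ 505
4^256 ≡ 505^2 = 255025 ≡ 16
324 = 256 + 64 + 4, so 4^324 ≡ 16·93·256 ≡ 196 (mod 509)
293·196 = 57428 ≡ 420 (mod 509)
420 ≡ 420 (mod 509); signature holds.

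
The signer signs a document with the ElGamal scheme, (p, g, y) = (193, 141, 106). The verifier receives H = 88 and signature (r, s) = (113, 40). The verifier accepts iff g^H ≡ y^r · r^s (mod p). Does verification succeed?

Left side g^H mod p:
Squares mod 193: 141^1≡141, 141^2≡2, 141^4≡4, 141^8≡16, 141^16≡63, 141^32≡109, 141^64≡108
88 = 64 + 16 + 8, so 141^88 ≡ 108·63·16 ≡ 12 (mod 193)
Right side y^r · r^s mod p:
Squares mod 193: 106^1≡106, 106^2≡42, 106^4≡27, 106^8≡150, 106^16≡112, 106^32≡192, 106^64≡1
113 = 64 + 32 + 16 + 1, so 106^113 ≡ 1·192·112·106 ≡ 94 (mod 193)
Squares mod 193: 113^1≡113, 113^2≡31, 113^4≡189, 113^8≡16, 113^16≡63, 113^32≡109
40 = 32 + 8, so 113^40 ≡ 109·16 ≡ 7 (mod 193)
94·7 = 658 ≡ 79 (mod 193)
12 ≠ 79, so verification fails.

fails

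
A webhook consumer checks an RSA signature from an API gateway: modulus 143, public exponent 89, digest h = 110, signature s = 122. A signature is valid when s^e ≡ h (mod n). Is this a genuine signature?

forged

s^2 ≡ 122^2 = 14884 ≡ 12
s^4 ≡ 12^2 = 144 ≡ 1
s^8 ≡ 1^2 = 1
s^16 ≡ 1^2 = 1
s^32 ≡ 1^2 = 1
s^64 ≡ 1^2 = 1
89 = 64 + 16 + 8 + 1, so s^89 ≡ 1·1·1·122 ≡ 122 (mod 143)
s^89 mod 143 = 122, but h = 110.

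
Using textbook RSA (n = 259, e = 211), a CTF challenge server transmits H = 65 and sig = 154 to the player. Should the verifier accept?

sig^2 ≡ 154^2 = 23716 ≡ 147
sig^4 ≡ 147^2 = 21609 ≡ 112
sig^8 ≡ 112^2 = 12544 ≡ 112
sig^16 ≡ 112^2 = 12544 ≡ 112
sig^32 ≡ 112^2 = 12544 ≡ 112
sig^64 ≡ 112^2 = 12544 ≡ 112
sig^128 ≡ 112^2 = 12544 ≡ 112
211 = 128 + 64 + 16 + 2 + 1, so sig^211 ≡ 112·112·112·147·154 ≡ 105 (mod 259)
The recovered value 105 does not match the digest 65.

reject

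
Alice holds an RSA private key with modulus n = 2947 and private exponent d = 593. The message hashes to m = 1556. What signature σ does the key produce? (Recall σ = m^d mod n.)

1460

m^593 mod 2947 = 1460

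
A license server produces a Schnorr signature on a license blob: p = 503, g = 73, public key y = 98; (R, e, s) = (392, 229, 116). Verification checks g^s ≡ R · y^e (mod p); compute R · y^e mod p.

236

98^229 mod 503 = 16
R · y^e ≡ 392·16 = 6272 ≡ 236 (mod 503)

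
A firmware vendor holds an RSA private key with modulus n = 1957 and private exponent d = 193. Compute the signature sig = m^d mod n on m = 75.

m^2 ≡ 75^2 = 5625 ≡ 1711
m^4 ≡ 1711^2 = 2927521 ≡ 1806
m^8 ≡ 1806^2 = 3261636 ≡ 1274
m^16 ≡ 1274^2 = 1623076 ≡ 723
m^32 ≡ 723^2 = 522729 ≡ 210
m^64 ≡ 210^2 = 44100 ≡ 1046
m^128 ≡ 1046^2 = 1094116 ≡ 153
193 = 128 + 64 + 1, so m^193 ≡ 153·1046·75 ≡ 569 (mod 1957)

569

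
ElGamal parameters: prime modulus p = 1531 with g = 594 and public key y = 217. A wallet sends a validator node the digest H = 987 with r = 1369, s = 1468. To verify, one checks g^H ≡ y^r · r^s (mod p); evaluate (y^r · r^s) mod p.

Squares mod 1531: 217^1≡217, 217^2≡1159, 217^4≡594, 217^8≡706, 217^16≡861, 217^32≡317, 217^64≡974, 217^128≡987, 217^256≡453, 217^512≡55, 217^1024≡1494
1369 = 1024 + 256 + 64 + 16 + 8 + 1, so 217^1369 ≡ 1494·453·974·861·706·217 ≡ 974 (mod 1531)
Squares mod 1531: 1369^1≡1369, 1369^2≡217, 1369^4≡1159, 1369^8≡594, 1369^16≡706, 1369^32≡861, 1369^64≡317, 1369^128≡974, 1369^256≡987, 1369^512≡453, 1369^1024≡55
1468 = 1024 + 256 + 128 + 32 + 16 + 8 + 4, so 1369^1468 ≡ 55·987·974·861·706·594·1159 ≡ 899 (mod 1531)
y^r · r^s ≡ 974·899 = 875626 ≡ 1425 (mod 1531)

1425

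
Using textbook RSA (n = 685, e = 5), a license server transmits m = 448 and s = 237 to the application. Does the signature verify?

s^2 ≡ 237^2 = 56169 ≡ 684
s^4 ≡ 684^2 = 467856 ≡ 1
5 = 4 + 1, so s^5 ≡ 1·237 ≡ 237 (mod 685)
237 ≠ 448, so verification fails.

does not verify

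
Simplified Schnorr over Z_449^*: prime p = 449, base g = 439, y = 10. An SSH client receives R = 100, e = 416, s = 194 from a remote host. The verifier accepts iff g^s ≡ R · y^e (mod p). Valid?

yes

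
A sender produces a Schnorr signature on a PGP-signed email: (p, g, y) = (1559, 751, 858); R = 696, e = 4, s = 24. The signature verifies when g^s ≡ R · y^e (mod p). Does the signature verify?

g^s mod p:
751^24 mod 1559 = 1115
R · y^e mod p:
858^4 mod 1559 = 80
696·80 = 55680 ≡ 1115 (mod 1559)
1115 ≡ 1115 (mod 1559); signature holds.

verifies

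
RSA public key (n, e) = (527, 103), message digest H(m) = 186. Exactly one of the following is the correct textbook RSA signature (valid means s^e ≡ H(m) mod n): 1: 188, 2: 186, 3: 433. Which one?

Candidate 1: 188^103 mod 527 = 256
Candidate 2: 186^103 mod 527 = 186
  → matches H(m) = 186
Candidate 3: 433^103 mod 527 = 185

2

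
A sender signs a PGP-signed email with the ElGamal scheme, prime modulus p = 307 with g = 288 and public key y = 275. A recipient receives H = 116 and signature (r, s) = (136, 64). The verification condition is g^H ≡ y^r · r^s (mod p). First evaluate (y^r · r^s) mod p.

Squares mod 307: 275^1≡275, 275^2≡103, 275^4≡171, 275^8≡76, 275^16≡250, 275^32≡179, 275^64≡113, 275^128≡182
136 = 128 + 8, so 275^136 ≡ 182·76 ≡ 17 (mod 307)
Squares mod 307: 136^1≡136, 136^2≡76, 136^4≡250, 136^8≡179, 136^16≡113, 136^32≡182, 136^64≡275
136^64 ≡ 275 (mod 307)
y^r · r^s ≡ 17·275 = 4675 ≡ 70 (mod 307)

70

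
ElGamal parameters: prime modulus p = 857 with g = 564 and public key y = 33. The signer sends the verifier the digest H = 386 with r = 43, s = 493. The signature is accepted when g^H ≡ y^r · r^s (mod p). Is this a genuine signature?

forged

Left side g^H mod p:
564^2 = 318096 ≡ 149
564^4 ≡ 149^2 = 22201 ≡ 776
564^8 ≡ 776^2 = 602176 ≡ 562
564^16 ≡ 562^2 = 315844 ≡ 468
564^32 ≡ 468^2 = 219024 ≡ 489
564^64 ≡ 489^2 = 239121 ≡ 18
564^128 ≡ 18^2 = 324
564^256 ≡ 324^2 = 104976 ≡ 422
386 = 256 + 128 + 2, so 564^386 ≡ 422·324·149 ≡ 725 (mod 857)
Right side y^r · r^s mod p:
33^2 = 1089 ≡ 232
33^4 ≡ 232^2 = 53824 ≡ 690
33^8 ≡ 690^2 = 476100 ≡ 465
33^16 ≡ 465^2 = 216225 ≡ 261
33^32 ≡ 261^2 = 68121 ≡ 418
43 = 32 + 8 + 2 + 1, so 33^43 ≡ 418·465·232·33 ≡ 206 (mod 857)
43^2 = 1849 ≡ 135
43^4 ≡ 135^2 = 18225 ≡ 228
43^8 ≡ 228^2 = 51984 ≡ 564
43^16 ≡ 564^2 = 318096 ≡ 149
43^32 ≡ 149^2 = 22201 ≡ 776
43^64 ≡ 776^2 = 602176 ≡ 562
43^128 ≡ 562^2 = 315844 ≡ 468
43^256 ≡ 468^2 = 219024 ≡ 489
493 = 256 + 128 + 64 + 32 + 8 + 4 + 1, so 43^493 ≡ 489·468·562·776·564·228·43 ≡ 170 (mod 857)
206·170 = 35020 ≡ 740 (mod 857)
725 ≠ 740, so verification fails.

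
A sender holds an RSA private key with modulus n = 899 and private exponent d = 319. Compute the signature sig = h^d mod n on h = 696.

348

h^2 ≡ 696^2 = 484416 ≡ 754
h^4 ≡ 754^2 = 568516 ≡ 348
h^8 ≡ 348^2 = 121104 ≡ 638
h^16 ≡ 638^2 = 407044 ≡ 696
h^32 ≡ 696^2 = 484416 ≡ 754
h^64 ≡ 754^2 = 568516 ≡ 348
h^128 ≡ 348^2 = 121104 ≡ 638
h^256 ≡ 638^2 = 407044 ≡ 696
319 = 256 + 32 + 16 + 8 + 4 + 2 + 1, so h^319 ≡ 696·754·696·638·348·754·696 ≡ 348 (mod 899)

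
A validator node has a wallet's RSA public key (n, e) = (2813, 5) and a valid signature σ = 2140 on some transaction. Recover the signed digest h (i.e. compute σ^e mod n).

2635

Squares mod 2813: σ^1≡2140, σ^2≡36, σ^4≡1296
5 = 4 + 1, so σ^5 ≡ 1296·2140 ≡ 2635 (mod 2813)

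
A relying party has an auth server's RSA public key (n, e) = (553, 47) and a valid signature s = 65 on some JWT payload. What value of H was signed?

s^2 ≡ 65^2 = 4225 ≡ 354
s^4 ≡ 354^2 = 125316 ≡ 338
s^8 ≡ 338^2 = 114244 ≡ 326
s^16 ≡ 326^2 = 106276 ≡ 100
s^32 ≡ 100^2 = 10000 ≡ 46
47 = 32 + 8 + 4 + 2 + 1, so s^47 ≡ 46·326·338·354·65 ≡ 326 (mod 553)

326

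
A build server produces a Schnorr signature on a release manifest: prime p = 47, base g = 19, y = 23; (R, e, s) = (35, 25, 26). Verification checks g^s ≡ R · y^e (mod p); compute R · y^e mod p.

23^2 = 529 ≡ 12
23^4 ≡ 12^2 = 144 ≡ 3
23^8 ≡ 3^2 = 9
23^16 ≡ 9^2 = 81 ≡ 34
25 = 16 + 8 + 1, so 23^25 ≡ 34·9·23 ≡ 35 (mod 47)
R · y^e ≡ 35·35 = 1225 ≡ 3 (mod 47)

3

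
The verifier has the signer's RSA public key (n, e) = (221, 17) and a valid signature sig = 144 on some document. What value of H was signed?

144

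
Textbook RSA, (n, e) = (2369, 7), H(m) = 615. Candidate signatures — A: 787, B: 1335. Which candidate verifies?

Candidate A: 787^2 = 619369 ≡ 1060; 787^4 ≡ 1060^2 = 1123600 ≡ 694; 7 = 4 + 2 + 1, so 787^7 ≡ 694·1060·787 ≡ 615 (mod 2369)
  → matches H(m) = 615
Candidate B: 1335^2 = 1782225 ≡ 737; 1335^4 ≡ 737^2 = 543169 ≡ 668; 7 = 4 + 2 + 1, so 1335^7 ≡ 668·737·1335 ≡ 714 (mod 2369)

A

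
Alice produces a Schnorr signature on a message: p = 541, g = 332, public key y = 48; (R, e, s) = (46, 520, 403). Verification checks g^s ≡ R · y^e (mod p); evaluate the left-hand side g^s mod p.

Squares mod 541: 332^1≡332, 332^2≡401, 332^4≡124, 332^8≡228, 332^16≡48, 332^32≡140, 332^64≡124, 332^128≡228, 332^256≡48
403 = 256 + 128 + 16 + 2 + 1, so 332^403 ≡ 48·228·48·401·332 ≡ 46 (mod 541)

46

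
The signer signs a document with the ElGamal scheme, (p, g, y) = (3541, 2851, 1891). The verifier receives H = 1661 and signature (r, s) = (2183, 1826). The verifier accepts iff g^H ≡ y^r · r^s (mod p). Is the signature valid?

Left side g^H mod p:
Squares mod 3541: 2851^1≡2851, 2851^2≡1606, 2851^4≡1388, 2851^8≡240, 2851^16≡944, 2851^32≡2345, 2851^64≡3393, 2851^128≡658, 2851^256≡962, 2851^512≡1243, 2851^1024≡1173
1661 = 1024 + 512 + 64 + 32 + 16 + 8 + 4 + 1, so 2851^1661 ≡ 1173·1243·3393·2345·944·240·1388·2851 ≡ 3495 (mod 3541)
Right side y^r · r^s mod p:
Squares mod 3541: 1891^1≡1891, 1891^2≡3012, 1891^4≡102, 1891^8≡3322, 1891^16≡1928, 1891^32≡2675, 1891^64≡2805, 1891^128≡3464, 1891^256≡2388, 1891^512≡1534, 1891^1024≡1932, 1891^2048≡410
2183 = 2048 + 128 + 4 + 2 + 1, so 1891^2183 ≡ 410·3464·102·3012·1891 ≡ 59 (mod 3541)
Squares mod 3541: 2183^1≡2183, 2183^2≡2844, 2183^4≡692, 2183^8≡829, 2183^16≡287, 2183^32≡926, 2183^64≡554, 2183^128≡2390, 2183^256≡467, 2183^512≡2088, 2183^1024≡773
1826 = 1024 + 512 + 256 + 32 + 2, so 2183^1826 ≡ 773·2088·467·926·2844 ≡ 2760 (mod 3541)
59·2760 = 162840 ≡ 3495 (mod 3541)
3495 ≡ 3495 (mod 3541), so the signature is genuine.

valid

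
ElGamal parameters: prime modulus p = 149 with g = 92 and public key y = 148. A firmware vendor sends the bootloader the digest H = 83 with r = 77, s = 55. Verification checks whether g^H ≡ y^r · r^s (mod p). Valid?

no

Left side g^H mod p:
Squares mod 149: 92^1≡92, 92^2≡120, 92^4≡96, 92^8≡127, 92^16≡37, 92^32≡28, 92^64≡39
83 = 64 + 16 + 2 + 1, so 92^83 ≡ 39·37·120·92 ≡ 87 (mod 149)
Right side y^r · r^s mod p:
Squares mod 149: 148^1≡148, 148^2≡1, 148^4≡1, 148^8≡1, 148^16≡1, 148^32≡1, 148^64≡1
77 = 64 + 8 + 4 + 1, so 148^77 ≡ 1·1·1·148 ≡ 148 (mod 149)
Squares mod 149: 77^1≡77, 77^2≡118, 77^4≡67, 77^8≡19, 77^16≡63, 77^32≡95
55 = 32 + 16 + 4 + 2 + 1, so 77^55 ≡ 95·63·67·118·77 ≡ 41 (mod 149)
148·41 = 6068 ≡ 108 (mod 149)
87 ≠ 108, so verification fails.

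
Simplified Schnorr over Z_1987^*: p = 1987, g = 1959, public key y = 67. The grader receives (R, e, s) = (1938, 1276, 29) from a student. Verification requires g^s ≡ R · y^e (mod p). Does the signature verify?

g^s mod p:
1959^2 = 3837681 ≡ 784
1959^4 ≡ 784^2 = 614656 ≡ 673
1959^8 ≡ 673^2 = 452929 ≡ 1880
1959^16 ≡ 1880^2 = 3534400 ≡ 1514
29 = 16 + 8 + 4 + 1, so 1959^29 ≡ 1514·1880·673·1959 ≡ 615 (mod 1987)
R · y^e mod p:
67^2 = 4489 ≡ 515
67^4 ≡ 515^2 = 265225 ≡ 954
67^8 ≡ 954^2 = 910116 ≡ 70
67^16 ≡ 70^2 = 4900 ≡ 926
67^32 ≡ 926^2 = 857476 ≡ 1079
67^64 ≡ 1079^2 = 1164241 ≡ 1846
67^128 ≡ 1846^2 = 3407716 ≡ 11
67^256 ≡ 11^2 = 121
67^512 ≡ 121^2 = 14641 ≡ 732
67^1024 ≡ 732^2 = 535824 ≡ 1321
1276 = 1024 + 128 + 64 + 32 + 16 + 8 + 4, so 67^1276 ≡ 1321·11·1846·1079·926·70·954 ≡ 28 (mod 1987)
1938·28 = 54264 ≡ 615 (mod 1987)
615 ≡ 615 (mod 1987); signature holds.

verifies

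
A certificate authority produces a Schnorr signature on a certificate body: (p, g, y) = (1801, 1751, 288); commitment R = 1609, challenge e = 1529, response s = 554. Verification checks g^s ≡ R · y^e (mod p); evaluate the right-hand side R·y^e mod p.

288^2 = 82944 ≡ 98
288^4 ≡ 98^2 = 9604 ≡ 599
288^8 ≡ 599^2 = 358801 ≡ 402
288^16 ≡ 402^2 = 161604 ≡ 1315
288^32 ≡ 1315^2 = 1729225 ≡ 265
288^64 ≡ 265^2 = 70225 ≡ 1787
288^128 ≡ 1787^2 = 3193369 ≡ 196
288^256 ≡ 196^2 = 38416 ≡ 595
288^512 ≡ 595^2 = 354025 ≡ 1029
288^1024 ≡ 1029^2 = 1058841 ≡ 1654
1529 = 1024 + 256 + 128 + 64 + 32 + 16 + 8 + 1, so 288^1529 ≡ 1654·595·196·1787·265·1315·402·288 ≡ 1601 (mod 1801)
R · y^e ≡ 1609·1601 = 2576009 ≡ 579 (mod 1801)

579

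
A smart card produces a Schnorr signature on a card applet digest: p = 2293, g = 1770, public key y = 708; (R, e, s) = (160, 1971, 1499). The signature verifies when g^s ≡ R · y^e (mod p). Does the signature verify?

does not verify

g^s mod p:
Squares mod 2293: 1770^1≡1770, 1770^2≡662, 1770^4≡281, 1770^8≡999, 1770^16≡546, 1770^32≡26, 1770^64≡676, 1770^128≡669, 1770^256≡426, 1770^512≡329, 1770^1024≡470
1499 = 1024 + 256 + 128 + 64 + 16 + 8 + 2 + 1, so 1770^1499 ≡ 470·426·669·676·546·999·662·1770 ≡ 618 (mod 2293)
R · y^e mod p:
Squares mod 2293: 708^1≡708, 708^2≡1390, 708^4≡1394, 708^8≡1065, 708^16≡1483, 708^32≡302, 708^64≡1777, 708^128≡268, 708^256≡741, 708^512≡1054, 708^1024≡1104
1971 = 1024 + 512 + 256 + 128 + 32 + 16 + 2 + 1, so 708^1971 ≡ 1104·1054·741·268·302·1483·1390·708 ≡ 942 (mod 2293)
160·942 = 150720 ≡ 1675 (mod 2293)
618 ≠ 1675; the check fails.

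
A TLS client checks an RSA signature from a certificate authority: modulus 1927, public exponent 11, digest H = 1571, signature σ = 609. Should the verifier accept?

accept

σ^2 ≡ 609^2 = 370881 ≡ 897
σ^4 ≡ 897^2 = 804609 ≡ 1050
σ^8 ≡ 1050^2 = 1102500 ≡ 256
11 = 8 + 2 + 1, so σ^11 ≡ 256·897·609 ≡ 1571 (mod 1927)
1571 = H, so the signature checks out.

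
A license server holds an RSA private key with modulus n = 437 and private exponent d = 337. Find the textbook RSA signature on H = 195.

Squares mod 437: H^1≡195, H^2≡6, H^4≡36, H^8≡422, H^16≡225, H^32≡370, H^64≡119, H^128≡177, H^256≡302
337 = 256 + 64 + 16 + 1, so H^337 ≡ 302·119·225·195 ≡ 283 (mod 437)

283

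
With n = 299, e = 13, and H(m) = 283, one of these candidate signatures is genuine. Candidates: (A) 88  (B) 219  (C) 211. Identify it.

Candidate A: Squares mod 299: 88^1≡88, 88^2≡269, 88^4≡3, 88^8≡9; 13 = 8 + 4 + 1, so 88^13 ≡ 9·3·88 ≡ 283 (mod 299)
  → matches H(m) = 283
Candidate B: Squares mod 299: 219^1≡219, 219^2≡121, 219^4≡289, 219^8≡100; 13 = 8 + 4 + 1, so 219^13 ≡ 100·289·219 ≡ 167 (mod 299)
Candidate C: Squares mod 299: 211^1≡211, 211^2≡269, 211^4≡3, 211^8≡9; 13 = 8 + 4 + 1, so 211^13 ≡ 9·3·211 ≡ 16 (mod 299)

A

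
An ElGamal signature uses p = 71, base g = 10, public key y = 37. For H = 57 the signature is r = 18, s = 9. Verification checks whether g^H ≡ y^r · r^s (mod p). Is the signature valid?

invalid

Left side g^H mod p:
Squares mod 71: 10^1≡10, 10^2≡29, 10^4≡60, 10^8≡50, 10^16≡15, 10^32≡12
57 = 32 + 16 + 8 + 1, so 10^57 ≡ 12·15·50·10 ≡ 43 (mod 71)
Right side y^r · r^s mod p:
Squares mod 71: 37^1≡37, 37^2≡20, 37^4≡45, 37^8≡37, 37^16≡20
18 = 16 + 2, so 37^18 ≡ 20·20 ≡ 45 (mod 71)
Squares mod 71: 18^1≡18, 18^2≡40, 18^4≡38, 18^8≡24
9 = 8 + 1, so 18^9 ≡ 24·18 ≡ 6 (mod 71)
45·6 = 270 ≡ 57 (mod 71)
43 ≠ 57, so verification fails.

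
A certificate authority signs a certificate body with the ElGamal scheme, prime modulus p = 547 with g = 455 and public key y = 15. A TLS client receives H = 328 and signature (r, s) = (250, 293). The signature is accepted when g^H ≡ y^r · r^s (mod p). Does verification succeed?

Left side g^H mod p:
455^2 = 207025 ≡ 259
455^4 ≡ 259^2 = 67081 ≡ 347
455^8 ≡ 347^2 = 120409 ≡ 69
455^16 ≡ 69^2 = 4761 ≡ 385
455^32 ≡ 385^2 = 148225 ≡ 535
455^64 ≡ 535^2 = 286225 ≡ 144
455^128 ≡ 144^2 = 20736 ≡ 497
455^256 ≡ 497^2 = 247009 ≡ 312
328 = 256 + 64 + 8, so 455^328 ≡ 312·144·69 ≡ 183 (mod 547)
Right side y^r · r^s mod p:
15^2 = 225
15^4 ≡ 225^2 = 50625 ≡ 301
15^8 ≡ 301^2 = 90601 ≡ 346
15^16 ≡ 346^2 = 119716 ≡ 470
15^32 ≡ 470^2 = 220900 ≡ 459
15^64 ≡ 459^2 = 210681 ≡ 86
15^128 ≡ 86^2 = 7396 ≡ 285
250 = 128 + 64 + 32 + 16 + 8 + 2, so 15^250 ≡ 285·86·459·470·346·225 ≡ 401 (mod 547)
250^2 = 62500 ≡ 142
250^4 ≡ 142^2 = 20164 ≡ 472
250^8 ≡ 472^2 = 222784 ≡ 155
250^16 ≡ 155^2 = 24025 ≡ 504
250^32 ≡ 504^2 = 254016 ≡ 208
250^64 ≡ 208^2 = 43264 ≡ 51
250^128 ≡ 51^2 = 2601 ≡ 413
250^256 ≡ 413^2 = 170569 ≡ 452
293 = 256 + 32 + 4 + 1, so 250^293 ≡ 452·208·472·250 ≡ 490 (mod 547)
401·490 = 196490 ≡ 117 (mod 547)
183 ≠ 117, so verification fails.

fails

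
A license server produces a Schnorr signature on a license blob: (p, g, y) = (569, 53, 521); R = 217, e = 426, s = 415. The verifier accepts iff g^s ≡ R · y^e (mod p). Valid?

g^s mod p:
53^2 = 2809 ≡ 533
53^4 ≡ 533^2 = 284089 ≡ 158
53^8 ≡ 158^2 = 24964 ≡ 497
53^16 ≡ 497^2 = 247009 ≡ 63
53^32 ≡ 63^2 = 3969 ≡ 555
53^64 ≡ 555^2 = 308025 ≡ 196
53^128 ≡ 196^2 = 38416 ≡ 293
53^256 ≡ 293^2 = 85849 ≡ 499
415 = 256 + 128 + 16 + 8 + 4 + 2 + 1, so 53^415 ≡ 499·293·63·497·158·533·53 ≡ 286 (mod 569)
R · y^e mod p:
521^2 = 271441 ≡ 28
521^4 ≡ 28^2 = 784 ≡ 215
521^8 ≡ 215^2 = 46225 ≡ 136
521^16 ≡ 136^2 = 18496 ≡ 288
521^32 ≡ 288^2 = 82944 ≡ 439
521^64 ≡ 439^2 = 192721 ≡ 399
521^128 ≡ 399^2 = 159201 ≡ 450
521^256 ≡ 450^2 = 202500 ≡ 505
426 = 256 + 128 + 32 + 8 + 2, so 521^426 ≡ 505·450·439·136·28 ≡ 86 (mod 569)
217·86 = 18662 ≡ 454 (mod 569)
286 ≠ 454; the check fails.

no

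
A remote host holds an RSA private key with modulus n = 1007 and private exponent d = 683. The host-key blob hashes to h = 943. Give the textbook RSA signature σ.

293

Squares mod 1007: h^1≡943, h^2≡68, h^4≡596, h^8≡752, h^16≡577, h^32≡619, h^64≡501, h^128≡258, h^256≡102, h^512≡334
683 = 512 + 128 + 32 + 8 + 2 + 1, so h^683 ≡ 334·258·619·752·68·943 ≡ 293 (mod 1007)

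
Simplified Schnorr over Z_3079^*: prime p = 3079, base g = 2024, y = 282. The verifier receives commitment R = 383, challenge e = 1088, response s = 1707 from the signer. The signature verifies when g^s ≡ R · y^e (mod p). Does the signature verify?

g^s mod p:
2024^2 = 4096576 ≡ 1506
2024^4 ≡ 1506^2 = 2268036 ≡ 1892
2024^8 ≡ 1892^2 = 3579664 ≡ 1866
2024^16 ≡ 1866^2 = 3481956 ≡ 2686
2024^32 ≡ 2686^2 = 7214596 ≡ 499
2024^64 ≡ 499^2 = 249001 ≡ 2681
2024^128 ≡ 2681^2 = 7187761 ≡ 1375
2024^256 ≡ 1375^2 = 1890625 ≡ 119
2024^512 ≡ 119^2 = 14161 ≡ 1845
2024^1024 ≡ 1845^2 = 3404025 ≡ 1730
1707 = 1024 + 512 + 128 + 32 + 8 + 2 + 1, so 2024^1707 ≡ 1730·1845·1375·499·1866·1506·2024 ≡ 2549 (mod 3079)
R · y^e mod p:
282^2 = 79524 ≡ 2549
282^4 ≡ 2549^2 = 6497401 ≡ 711
282^8 ≡ 711^2 = 505521 ≡ 565
282^16 ≡ 565^2 = 319225 ≡ 2088
282^32 ≡ 2088^2 = 4359744 ≡ 2959
282^64 ≡ 2959^2 = 8755681 ≡ 2084
282^128 ≡ 2084^2 = 4343056 ≡ 1666
282^256 ≡ 1666^2 = 2775556 ≡ 1377
282^512 ≡ 1377^2 = 1896129 ≡ 2544
282^1024 ≡ 2544^2 = 6471936 ≡ 2957
1088 = 1024 + 64, so 282^1088 ≡ 2957·2084 ≡ 1309 (mod 3079)
383·1309 = 501347 ≡ 2549 (mod 3079)
2549 ≡ 2549 (mod 3079); signature holds.

verifies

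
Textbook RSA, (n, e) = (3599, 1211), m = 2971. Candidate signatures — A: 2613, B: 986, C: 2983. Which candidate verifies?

A

Candidate A: Squares mod 3599: 2613^1≡2613, 2613^2≡466, 2613^4≡1216, 2613^8≡3066, 2613^16≡3367, 2613^32≡3438, 2613^64≡728, 2613^128≡931, 2613^256≡3001, 2613^512≡1303, 2613^1024≡2680; 1211 = 1024 + 128 + 32 + 16 + 8 + 2 + 1, so 2613^1211 ≡ 2680·931·3438·3367·3066·466·2613 ≡ 2971 (mod 3599)
  → matches m = 2971
Candidate B: Squares mod 3599: 986^1≡986, 986^2≡466, 986^4≡1216, 986^8≡3066, 986^16≡3367, 986^32≡3438, 986^64≡728, 986^128≡931, 986^256≡3001, 986^512≡1303, 986^1024≡2680; 1211 = 1024 + 128 + 32 + 16 + 8 + 2 + 1, so 986^1211 ≡ 2680·931·3438·3367·3066·466·986 ≡ 628 (mod 3599)
Candidate C: Squares mod 3599: 2983^1≡2983, 2983^2≡1561, 2983^4≡198, 2983^8≡3214, 2983^16≡666, 2983^32≡879, 2983^64≡2455, 2983^128≡2299, 2983^256≡2069, 2983^512≡1550, 2983^1024≡1967; 1211 = 1024 + 128 + 32 + 16 + 8 + 2 + 1, so 2983^1211 ≡ 1967·2299·879·666·3214·1561·2983 ≡ 627 (mod 3599)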